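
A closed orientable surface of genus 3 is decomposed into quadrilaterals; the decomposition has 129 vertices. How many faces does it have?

χ = 2 − 2·3 = -4, and every face is a square so 4F = 2E.
V − E + F = -4 with E = 4F/2 gives 129 − (4/2 − 1)·F = -4, so F = 133 and E = 266.

133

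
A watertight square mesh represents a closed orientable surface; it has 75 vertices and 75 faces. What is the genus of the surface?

Every face is a square, so 2E = 4·75 = 300, giving E = 150.
χ = V − E + F = 75 − 150 + 75 = 0.
For a closed orientable surface χ = 2 − 2g, so g = (2 − (0))/2 = 1.

1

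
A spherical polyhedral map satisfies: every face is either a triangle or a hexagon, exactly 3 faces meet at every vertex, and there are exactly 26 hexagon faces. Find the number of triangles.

Let x be the number of triangles; then F = 26 + x.
Edge–face incidences: 2E = 6·26 + 3·x = 156 + 3x.
Every vertex has degree 3, so 3V = 2E.
Euler: V − E + F = 2 ⇒ (2E)/3 − E + (26 + x) = 2.
Multiply by 6: 2·(2E) − 3·(2E) + 6·(26 + x) = 12, i.e. 156 + 6x − (156 + 3x) = 12.
Collecting terms: 3x = 12, so x = 4.
Then 2E = 156 + 3·4 = 168, so E = 84, V = 2E/3 = 56, F = 26 + 4 = 30.

4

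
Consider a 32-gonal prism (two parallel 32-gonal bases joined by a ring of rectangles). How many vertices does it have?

A prism on an n-gon has two n-gon bases and n rectangular sides: V = 2·32 = 64, E = 3·32 = 96, F = 32 + 2 = 34.
Check: V − E + F = 64 − 96 + 34 = 2.

64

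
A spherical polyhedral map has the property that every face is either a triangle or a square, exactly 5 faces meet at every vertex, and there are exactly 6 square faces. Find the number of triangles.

Let x be the number of triangles; then F = 6 + x.
Edge–face incidences: 2E = 4·6 + 3·x = 24 + 3x.
Every vertex has degree 5, so 5V = 2E.
Euler: V − E + F = 2 ⇒ (2E)/5 − E + (6 + x) = 2.
Multiply by 10: 2·(2E) − 5·(2E) + 10·(6 + x) = 20, i.e. 60 + 10x − 3·(24 + 3x) = 20.
Collecting terms: x − 12 = 20, so x = 32.
Then 2E = 24 + 3·32 = 120, so E = 60, V = 2E/5 = 24, F = 6 + 32 = 38.

32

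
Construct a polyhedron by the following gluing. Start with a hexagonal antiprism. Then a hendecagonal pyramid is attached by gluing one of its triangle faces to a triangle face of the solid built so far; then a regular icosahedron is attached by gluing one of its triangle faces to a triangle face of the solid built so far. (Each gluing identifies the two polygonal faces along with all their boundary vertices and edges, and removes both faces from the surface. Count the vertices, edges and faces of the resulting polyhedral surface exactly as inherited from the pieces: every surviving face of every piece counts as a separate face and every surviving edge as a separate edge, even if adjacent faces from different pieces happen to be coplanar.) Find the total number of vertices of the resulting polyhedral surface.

A hexagonal antiprism: V=12, E=24, F=14.
Attach a hendecagonal pyramid (V=12, E=22, F=12) along a 3-gon: merge 3 vertices and 3 edges, delete both glued faces → V=21, E=43, F=24.
Attach a regular icosahedron (V=12, E=30, F=20) along a 3-gon: merge 3 vertices and 3 edges, delete both glued faces → V=30, E=70, F=42.
Check: V − E + F = 30 − 70 + 42 = 2.

30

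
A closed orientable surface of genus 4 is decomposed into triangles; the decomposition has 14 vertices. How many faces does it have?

40

χ = 2 − 2·4 = -6, and every face is a triangle so 3F = 2E.
V − E + F = -6 with E = 3F/2 gives 14 − (3/2 − 1)·F = -6, so F = 40 and E = 60.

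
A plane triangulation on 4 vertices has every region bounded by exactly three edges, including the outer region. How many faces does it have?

In a plane triangulation 3F = 2E and V − E + F = 2, so F = 2V − 4 = 2·4 − 4 = 4.

4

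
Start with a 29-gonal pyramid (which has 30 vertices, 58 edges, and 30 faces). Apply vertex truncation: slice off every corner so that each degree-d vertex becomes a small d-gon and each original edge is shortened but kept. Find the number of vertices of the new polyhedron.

116

Truncation replaces each original edge-end by a new vertex, so V′ = 2E = 116.
Each original edge survives, and each old vertex of degree d contributes d new edges; summing degrees gives Σd = 2E, so E′ = E + 2E = 3E = 174.
Each original face survives and each original vertex becomes one new face: F′ = F + V = 60.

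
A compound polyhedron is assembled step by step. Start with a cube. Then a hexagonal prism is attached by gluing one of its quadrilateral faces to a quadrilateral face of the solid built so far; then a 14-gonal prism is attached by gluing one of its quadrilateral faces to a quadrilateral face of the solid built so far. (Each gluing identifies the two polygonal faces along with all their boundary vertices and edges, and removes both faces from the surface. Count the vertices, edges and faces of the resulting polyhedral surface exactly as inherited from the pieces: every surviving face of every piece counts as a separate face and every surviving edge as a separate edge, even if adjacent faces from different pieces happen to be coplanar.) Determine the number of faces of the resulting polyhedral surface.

26

A cube: V=8, E=12, F=6.
Attach a hexagonal prism (V=12, E=18, F=8) along a 4-gon: merge 4 vertices and 4 edges, delete both glued faces → V=16, E=26, F=12.
Attach a 14-gonal prism (V=28, E=42, F=16) along a 4-gon: merge 4 vertices and 4 edges, delete both glued faces → V=40, E=64, F=26.
Check: V − E + F = 40 − 64 + 26 = 2.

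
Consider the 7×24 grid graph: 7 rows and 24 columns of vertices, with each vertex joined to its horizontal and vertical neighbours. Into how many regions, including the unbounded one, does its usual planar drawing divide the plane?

139

The grid has V = 7·24 = 168 vertices and E = 7·23 + 24·6 = 305 edges.
F = 2 − V + E = 2 − 168 + 305 = 139.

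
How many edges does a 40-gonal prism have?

120

A prism on an n-gon has two n-gon bases and n rectangular sides: V = 2·40 = 80, E = 3·40 = 120, F = 40 + 2 = 42.
Check: V − E + F = 80 − 120 + 42 = 2.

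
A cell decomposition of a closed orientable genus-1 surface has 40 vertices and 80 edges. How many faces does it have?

For a closed orientable surface of genus 1, χ = 2 − 2·1 = 0.
F = 0 − V + E = 0 − 40 + 80 = 40.

40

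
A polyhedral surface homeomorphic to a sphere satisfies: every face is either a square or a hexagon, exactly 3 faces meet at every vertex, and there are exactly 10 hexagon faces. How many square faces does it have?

Let x be the number of squares; then F = 10 + x.
Edge–face incidences: 2E = 6·10 + 4·x = 60 + 4x.
Every vertex has degree 3, so 3V = 2E.
Euler: V − E + F = 2 ⇒ (2E)/3 − E + (10 + x) = 2.
Multiply by 6: 2·(2E) − 3·(2E) + 6·(10 + x) = 12, i.e. 60 + 6x − (60 + 4x) = 12.
Collecting terms: 2x = 12, so x = 6.
Then 2E = 60 + 4·6 = 84, so E = 42, V = 2E/3 = 28, F = 10 + 6 = 16.

6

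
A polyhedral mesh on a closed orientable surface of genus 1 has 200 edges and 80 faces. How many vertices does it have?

For a closed orientable surface of genus 1, χ = 2 − 2·1 = 0.
V = 0 + E − F = 0 + 200 − 80 = 120.

120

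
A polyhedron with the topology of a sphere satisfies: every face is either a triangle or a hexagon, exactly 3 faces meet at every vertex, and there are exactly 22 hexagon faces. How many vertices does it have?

Let x be the number of triangles; then F = 22 + x.
Edge–face incidences: 2E = 6·22 + 3·x = 132 + 3x.
Every vertex has degree 3, so 3V = 2E.
Euler: V − E + F = 2 ⇒ (2E)/3 − E + (22 + x) = 2.
Multiply by 6: 2·(2E) − 3·(2E) + 6·(22 + x) = 12, i.e. 132 + 6x − (132 + 3x) = 12.
Collecting terms: 3x = 12, so x = 4.
Then 2E = 132 + 3·4 = 144, so E = 72, V = 2E/3 = 48, F = 22 + 4 = 26.

48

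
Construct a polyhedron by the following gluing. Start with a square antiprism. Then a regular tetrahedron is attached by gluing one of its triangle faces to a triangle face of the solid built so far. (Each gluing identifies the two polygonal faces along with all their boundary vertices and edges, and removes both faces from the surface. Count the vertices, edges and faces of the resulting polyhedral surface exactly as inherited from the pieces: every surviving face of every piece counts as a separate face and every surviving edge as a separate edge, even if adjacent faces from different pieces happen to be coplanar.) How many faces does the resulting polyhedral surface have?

12

A square antiprism: V=8, E=16, F=10.
Attach a regular tetrahedron (V=4, E=6, F=4) along a 3-gon: merge 3 vertices and 3 edges, delete both glued faces → V=9, E=19, F=12.
Check: V − E + F = 9 − 19 + 12 = 2.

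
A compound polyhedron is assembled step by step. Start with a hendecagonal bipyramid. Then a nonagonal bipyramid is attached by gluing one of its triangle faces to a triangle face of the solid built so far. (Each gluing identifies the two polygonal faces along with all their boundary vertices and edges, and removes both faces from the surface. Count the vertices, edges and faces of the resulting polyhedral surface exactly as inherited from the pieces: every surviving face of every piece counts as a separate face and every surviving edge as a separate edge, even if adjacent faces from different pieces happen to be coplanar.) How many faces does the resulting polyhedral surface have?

38

A hendecagonal bipyramid: V=13, E=33, F=22.
Attach a nonagonal bipyramid (V=11, E=27, F=18) along a 3-gon: merge 3 vertices and 3 edges, delete both glued faces → V=21, E=57, F=38.
Check: V − E + F = 21 − 57 + 38 = 2.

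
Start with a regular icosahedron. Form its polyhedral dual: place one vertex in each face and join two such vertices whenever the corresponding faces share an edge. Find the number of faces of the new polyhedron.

12

The base solid has V = 12, E = 30, F = 20.
The dual swaps V and F and preserves E: V′ = F = 20, E′ = E = 30, F′ = V = 12.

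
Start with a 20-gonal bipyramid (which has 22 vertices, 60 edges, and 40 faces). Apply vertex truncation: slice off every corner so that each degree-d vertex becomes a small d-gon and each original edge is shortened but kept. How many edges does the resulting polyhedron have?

Truncation replaces each original edge-end by a new vertex, so V′ = 2E = 120.
Each original edge survives, and each old vertex of degree d contributes d new edges; summing degrees gives Σd = 2E, so E′ = E + 2E = 3E = 180.
Each original face survives and each original vertex becomes one new face: F′ = F + V = 62.

180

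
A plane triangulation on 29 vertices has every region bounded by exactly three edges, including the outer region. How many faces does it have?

In a plane triangulation 3F = 2E and V − E + F = 2, so F = 2V − 4 = 2·29 − 4 = 54.

54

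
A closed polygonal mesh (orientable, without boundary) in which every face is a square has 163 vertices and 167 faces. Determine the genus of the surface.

3

Every face is a square, so 2E = 4·167 = 668, giving E = 334.
χ = V − E + F = 163 − 334 + 167 = -4.
For a closed orientable surface χ = 2 − 2g, so g = (2 − (-4))/2 = 3.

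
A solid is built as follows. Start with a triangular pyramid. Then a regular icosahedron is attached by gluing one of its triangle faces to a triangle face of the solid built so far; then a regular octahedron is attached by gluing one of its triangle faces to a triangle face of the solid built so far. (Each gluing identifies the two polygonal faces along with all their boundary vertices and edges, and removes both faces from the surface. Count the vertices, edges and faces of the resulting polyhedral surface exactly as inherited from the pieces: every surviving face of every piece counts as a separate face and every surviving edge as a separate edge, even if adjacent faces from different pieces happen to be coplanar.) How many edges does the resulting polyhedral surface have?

A triangular pyramid: V=4, E=6, F=4.
Attach a regular icosahedron (V=12, E=30, F=20) along a 3-gon: merge 3 vertices and 3 edges, delete both glued faces → V=13, E=33, F=22.
Attach a regular octahedron (V=6, E=12, F=8) along a 3-gon: merge 3 vertices and 3 edges, delete both glued faces → V=16, E=42, F=28.
Check: V − E + F = 16 − 42 + 28 = 2.

42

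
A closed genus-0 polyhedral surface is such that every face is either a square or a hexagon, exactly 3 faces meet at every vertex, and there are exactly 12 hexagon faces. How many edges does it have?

48

Let x be the number of squares; then F = 12 + x.
Edge–face incidences: 2E = 6·12 + 4·x = 72 + 4x.
Every vertex has degree 3, so 3V = 2E.
Euler: V − E + F = 2 ⇒ (2E)/3 − E + (12 + x) = 2.
Multiply by 6: 2·(2E) − 3·(2E) + 6·(12 + x) = 12, i.e. 72 + 6x − (72 + 4x) = 12.
Collecting terms: 2x = 12, so x = 6.
Then 2E = 72 + 4·6 = 96, so E = 48, V = 2E/3 = 32, F = 12 + 6 = 18.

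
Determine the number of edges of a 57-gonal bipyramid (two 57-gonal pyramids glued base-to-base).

171

A bipyramid over an n-gon has 2n triangular faces and n + 2 vertices: V = 57 + 2 = 59, E = 3·57 = 171, F = 2·57 = 114.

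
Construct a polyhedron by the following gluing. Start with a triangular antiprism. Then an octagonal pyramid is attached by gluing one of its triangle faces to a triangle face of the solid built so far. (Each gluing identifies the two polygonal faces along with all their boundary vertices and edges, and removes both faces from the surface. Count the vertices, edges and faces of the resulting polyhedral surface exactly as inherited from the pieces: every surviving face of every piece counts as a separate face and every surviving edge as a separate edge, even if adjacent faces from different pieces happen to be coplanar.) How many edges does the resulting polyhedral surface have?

A triangular antiprism: V=6, E=12, F=8.
Attach an octagonal pyramid (V=9, E=16, F=9) along a 3-gon: merge 3 vertices and 3 edges, delete both glued faces → V=12, E=25, F=15.
Check: V − E + F = 12 − 25 + 15 = 2.

25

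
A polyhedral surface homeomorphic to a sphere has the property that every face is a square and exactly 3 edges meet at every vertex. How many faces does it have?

6

Each face has 4 edges and each edge borders two faces, so 2E = 4F.
Each vertex has degree 3, so 3V = 2E and hence V = 4F/3.
Euler: V − E + F = 2 ⇒ (4F/3) − (4F/2) + F = 2.
Multiply by 6: (8 − 12 + 6)F = 12, i.e. 2F = 12.
So F = 6, E = 4·6/2 = 12, V = 4·6/3 = 8.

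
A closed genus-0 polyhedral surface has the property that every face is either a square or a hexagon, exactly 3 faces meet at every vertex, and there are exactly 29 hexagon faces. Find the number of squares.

6

Let x be the number of squares; then F = 29 + x.
Edge–face incidences: 2E = 6·29 + 4·x = 174 + 4x.
Every vertex has degree 3, so 3V = 2E.
Euler: V − E + F = 2 ⇒ (2E)/3 − E + (29 + x) = 2.
Multiply by 6: 2·(2E) − 3·(2E) + 6·(29 + x) = 12, i.e. 174 + 6x − (174 + 4x) = 12.
Collecting terms: 2x = 12, so x = 6.
Then 2E = 174 + 4·6 = 198, so E = 99, V = 2E/3 = 66, F = 29 + 6 = 35.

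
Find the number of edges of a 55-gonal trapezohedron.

220

The n-trapezohedron (dual of the n-antiprism) has V = 2·55 + 2 = 112, E = 4·55 = 220, F = 2·55 = 110.
Check: V − E + F = 112 − 220 + 110 = 2.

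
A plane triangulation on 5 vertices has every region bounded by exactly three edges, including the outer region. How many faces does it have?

In a plane triangulation 3F = 2E and V − E + F = 2, so F = 2V − 4 = 2·5 − 4 = 6.

6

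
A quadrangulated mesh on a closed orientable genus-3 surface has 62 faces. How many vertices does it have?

58

χ = 2 − 2·3 = -4, and every face is a square so 4F = 2E.
E = 4·62/2 = 124. Then V = -4 + E − F = -4 + 124 − 62 = 58.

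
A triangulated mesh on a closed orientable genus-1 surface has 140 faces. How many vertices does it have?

70

χ = 2 − 2·1 = 0, and every face is a triangle so 3F = 2E.
E = 3·140/2 = 210. Then V = 0 + E − F = 0 + 210 − 140 = 70.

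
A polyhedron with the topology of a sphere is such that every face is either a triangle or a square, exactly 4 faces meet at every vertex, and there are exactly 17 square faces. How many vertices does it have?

23

Let x be the number of triangles; then F = 17 + x.
Edge–face incidences: 2E = 4·17 + 3·x = 68 + 3x.
Every vertex has degree 4, so 4V = 2E.
Euler: V − E + F = 2 ⇒ (2E)/4 − E + (17 + x) = 2.
Multiply by 8: 2·(2E) − 4·(2E) + 8·(17 + x) = 16, i.e. 136 + 8x − 2·(68 + 3x) = 16.
Collecting terms: 2x = 16, so x = 8.
Then 2E = 68 + 3·8 = 92, so E = 46, V = 2E/4 = 23, F = 17 + 8 = 25.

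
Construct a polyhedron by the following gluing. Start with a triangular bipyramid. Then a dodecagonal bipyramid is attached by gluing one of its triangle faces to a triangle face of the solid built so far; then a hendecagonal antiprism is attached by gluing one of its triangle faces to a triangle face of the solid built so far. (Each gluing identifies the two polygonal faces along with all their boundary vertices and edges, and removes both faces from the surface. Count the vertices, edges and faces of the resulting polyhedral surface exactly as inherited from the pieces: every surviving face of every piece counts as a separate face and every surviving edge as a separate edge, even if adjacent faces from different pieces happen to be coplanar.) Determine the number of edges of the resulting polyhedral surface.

A triangular bipyramid: V=5, E=9, F=6.
Attach a dodecagonal bipyramid (V=14, E=36, F=24) along a 3-gon: merge 3 vertices and 3 edges, delete both glued faces → V=16, E=42, F=28.
Attach a hendecagonal antiprism (V=22, E=44, F=24) along a 3-gon: merge 3 vertices and 3 edges, delete both glued faces → V=35, E=83, F=50.
Check: V − E + F = 35 − 83 + 50 = 2.

83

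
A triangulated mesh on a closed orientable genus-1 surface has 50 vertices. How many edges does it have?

χ = 2 − 2·1 = 0, and every face is a triangle so 3F = 2E.
V − E + F = 0 with E = 3F/2 gives 50 − (3/2 − 1)·F = 0, so F = 100 and E = 150.

150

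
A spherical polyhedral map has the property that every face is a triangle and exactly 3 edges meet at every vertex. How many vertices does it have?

4

Each face has 3 edges and each edge borders two faces, so 2E = 3F.
Each vertex has degree 3, so 3V = 2E and hence V = 3F/3.
Euler: V − E + F = 2 ⇒ (3F/3) − (3F/2) + F = 2.
Multiply by 6: (6 − 9 + 6)F = 12, i.e. 3F = 12.
So F = 4, E = 3·4/2 = 6, V = 3·4/3 = 4.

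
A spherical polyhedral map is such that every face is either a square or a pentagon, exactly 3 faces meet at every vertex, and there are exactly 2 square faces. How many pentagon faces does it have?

Let x be the number of pentagons; then F = 2 + x.
Edge–face incidences: 2E = 4·2 + 5·x = 8 + 5x.
Every vertex has degree 3, so 3V = 2E.
Euler: V − E + F = 2 ⇒ (2E)/3 − E + (2 + x) = 2.
Multiply by 6: 2·(2E) − 3·(2E) + 6·(2 + x) = 12, i.e. 12 + 6x − (8 + 5x) = 12.
Collecting terms: x + 4 = 12, so x = 8.
Then 2E = 8 + 5·8 = 48, so E = 24, V = 2E/3 = 16, F = 2 + 8 = 10.

8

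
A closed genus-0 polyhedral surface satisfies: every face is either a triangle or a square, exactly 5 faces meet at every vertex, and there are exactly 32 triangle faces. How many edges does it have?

Let x be the number of squares; then F = 32 + x.
Edge–face incidences: 2E = 3·32 + 4·x = 96 + 4x.
Every vertex has degree 5, so 5V = 2E.
Euler: V − E + F = 2 ⇒ (2E)/5 − E + (32 + x) = 2.
Multiply by 10: 2·(2E) − 5·(2E) + 10·(32 + x) = 20, i.e. 320 + 10x − 3·(96 + 4x) = 20.
Collecting terms: −2x + 32 = 20, so −2x = −12, so x = 6.
Then 2E = 96 + 4·6 = 120, so E = 60, V = 2E/5 = 24, F = 32 + 6 = 38.

60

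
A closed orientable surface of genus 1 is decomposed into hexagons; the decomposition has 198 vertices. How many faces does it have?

χ = 2 − 2·1 = 0, and every face is a hexagon so 6F = 2E.
V − E + F = 0 with E = 6F/2 gives 198 − (6/2 − 1)·F = 0, so F = 99 and E = 297.

99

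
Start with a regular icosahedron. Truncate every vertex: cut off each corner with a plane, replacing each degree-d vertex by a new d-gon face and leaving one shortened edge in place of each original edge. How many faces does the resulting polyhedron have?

32

The base solid has V = 12, E = 30, F = 20.
Truncation replaces each original edge-end by a new vertex, so V′ = 2E = 60.
Each original edge survives, and each old vertex of degree d contributes d new edges; summing degrees gives Σd = 2E, so E′ = E + 2E = 3E = 90.
Each original face survives and each original vertex becomes one new face: F′ = F + V = 32.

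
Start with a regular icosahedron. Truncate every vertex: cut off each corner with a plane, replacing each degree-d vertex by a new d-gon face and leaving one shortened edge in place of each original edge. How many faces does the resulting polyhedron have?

The base solid has V = 12, E = 30, F = 20.
Truncation replaces each original edge-end by a new vertex, so V′ = 2E = 60.
Each original edge survives, and each old vertex of degree d contributes d new edges; summing degrees gives Σd = 2E, so E′ = E + 2E = 3E = 90.
Each original face survives and each original vertex becomes one new face: F′ = F + V = 32.

32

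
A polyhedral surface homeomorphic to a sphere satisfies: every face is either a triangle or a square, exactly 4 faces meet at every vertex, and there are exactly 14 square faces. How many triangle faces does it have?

8

Let x be the number of triangles; then F = 14 + x.
Edge–face incidences: 2E = 4·14 + 3·x = 56 + 3x.
Every vertex has degree 4, so 4V = 2E.
Euler: V − E + F = 2 ⇒ (2E)/4 − E + (14 + x) = 2.
Multiply by 8: 2·(2E) − 4·(2E) + 8·(14 + x) = 16, i.e. 112 + 8x − 2·(56 + 3x) = 16.
Collecting terms: 2x = 16, so x = 8.
Then 2E = 56 + 3·8 = 80, so E = 40, V = 2E/4 = 20, F = 14 + 8 = 22.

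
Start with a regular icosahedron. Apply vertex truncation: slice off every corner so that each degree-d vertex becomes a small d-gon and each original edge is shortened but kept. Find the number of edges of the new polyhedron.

The base solid has V = 12, E = 30, F = 20.
Truncation replaces each original edge-end by a new vertex, so V′ = 2E = 60.
Each original edge survives, and each old vertex of degree d contributes d new edges; summing degrees gives Σd = 2E, so E′ = E + 2E = 3E = 90.
Each original face survives and each original vertex becomes one new face: F′ = F + V = 32.

90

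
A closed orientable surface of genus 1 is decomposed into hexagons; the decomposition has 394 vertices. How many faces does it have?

χ = 2 − 2·1 = 0, and every face is a hexagon so 6F = 2E.
V − E + F = 0 with E = 6F/2 gives 394 − (6/2 − 1)·F = 0, so F = 197 and E = 591.

197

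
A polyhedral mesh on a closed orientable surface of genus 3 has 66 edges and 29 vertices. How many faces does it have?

33

For a closed orientable surface of genus 3, χ = 2 − 2·3 = -4.
F = -4 − V + E = -4 − 29 + 66 = 33.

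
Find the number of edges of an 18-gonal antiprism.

An antiprism on an n-gon has two n-gon caps and 2n triangles: V = 2·18 = 36, E = 4·18 = 72, F = 2·18 + 2 = 38.

72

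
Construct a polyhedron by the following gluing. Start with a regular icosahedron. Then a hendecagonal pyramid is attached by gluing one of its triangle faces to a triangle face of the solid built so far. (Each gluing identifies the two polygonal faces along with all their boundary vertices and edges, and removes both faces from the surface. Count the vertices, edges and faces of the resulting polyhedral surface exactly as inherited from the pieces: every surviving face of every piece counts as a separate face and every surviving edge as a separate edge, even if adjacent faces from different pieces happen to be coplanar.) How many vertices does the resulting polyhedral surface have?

21

A regular icosahedron: V=12, E=30, F=20.
Attach a hendecagonal pyramid (V=12, E=22, F=12) along a 3-gon: merge 3 vertices and 3 edges, delete both glued faces → V=21, E=49, F=30.
Check: V − E + F = 21 − 49 + 30 = 2.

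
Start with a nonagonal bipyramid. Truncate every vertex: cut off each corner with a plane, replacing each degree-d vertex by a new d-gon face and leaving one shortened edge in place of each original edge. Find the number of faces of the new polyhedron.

The base solid has V = 11, E = 27, F = 18.
Truncation replaces each original edge-end by a new vertex, so V′ = 2E = 54.
Each original edge survives, and each old vertex of degree d contributes d new edges; summing degrees gives Σd = 2E, so E′ = E + 2E = 3E = 81.
Each original face survives and each original vertex becomes one new face: F′ = F + V = 29.

29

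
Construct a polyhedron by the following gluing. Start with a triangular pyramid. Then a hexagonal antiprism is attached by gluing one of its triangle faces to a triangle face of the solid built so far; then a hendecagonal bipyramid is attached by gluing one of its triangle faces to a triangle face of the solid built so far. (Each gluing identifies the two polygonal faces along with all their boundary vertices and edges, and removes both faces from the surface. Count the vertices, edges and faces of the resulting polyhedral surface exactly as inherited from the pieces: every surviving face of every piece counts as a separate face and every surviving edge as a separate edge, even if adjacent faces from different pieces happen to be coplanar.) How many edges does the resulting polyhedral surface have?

57

A triangular pyramid: V=4, E=6, F=4.
Attach a hexagonal antiprism (V=12, E=24, F=14) along a 3-gon: merge 3 vertices and 3 edges, delete both glued faces → V=13, E=27, F=16.
Attach a hendecagonal bipyramid (V=13, E=33, F=22) along a 3-gon: merge 3 vertices and 3 edges, delete both glued faces → V=23, E=57, F=36.
Check: V − E + F = 23 − 57 + 36 = 2.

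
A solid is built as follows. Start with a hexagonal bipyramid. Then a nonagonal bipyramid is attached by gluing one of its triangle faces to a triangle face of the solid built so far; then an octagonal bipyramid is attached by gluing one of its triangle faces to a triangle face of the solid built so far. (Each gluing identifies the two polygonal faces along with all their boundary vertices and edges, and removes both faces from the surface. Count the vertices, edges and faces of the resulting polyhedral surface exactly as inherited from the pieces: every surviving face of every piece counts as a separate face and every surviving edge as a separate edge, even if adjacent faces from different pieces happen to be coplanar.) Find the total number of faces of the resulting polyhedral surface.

42

A hexagonal bipyramid: V=8, E=18, F=12.
Attach a nonagonal bipyramid (V=11, E=27, F=18) along a 3-gon: merge 3 vertices and 3 edges, delete both glued faces → V=16, E=42, F=28.
Attach an octagonal bipyramid (V=10, E=24, F=16) along a 3-gon: merge 3 vertices and 3 edges, delete both glued faces → V=23, E=63, F=42.
Check: V − E + F = 23 − 63 + 42 = 2.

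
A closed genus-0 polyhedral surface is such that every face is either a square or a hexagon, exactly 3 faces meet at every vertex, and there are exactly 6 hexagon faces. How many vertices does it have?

Let x be the number of squares; then F = 6 + x.
Edge–face incidences: 2E = 6·6 + 4·x = 36 + 4x.
Every vertex has degree 3, so 3V = 2E.
Euler: V − E + F = 2 ⇒ (2E)/3 − E + (6 + x) = 2.
Multiply by 6: 2·(2E) − 3·(2E) + 6·(6 + x) = 12, i.e. 36 + 6x − (36 + 4x) = 12.
Collecting terms: 2x = 12, so x = 6.
Then 2E = 36 + 4·6 = 60, so E = 30, V = 2E/3 = 20, F = 6 + 6 = 12.

20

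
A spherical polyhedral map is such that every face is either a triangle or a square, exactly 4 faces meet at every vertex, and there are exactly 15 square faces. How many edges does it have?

Let x be the number of triangles; then F = 15 + x.
Edge–face incidences: 2E = 4·15 + 3·x = 60 + 3x.
Every vertex has degree 4, so 4V = 2E.
Euler: V − E + F = 2 ⇒ (2E)/4 − E + (15 + x) = 2.
Multiply by 8: 2·(2E) − 4·(2E) + 8·(15 + x) = 16, i.e. 120 + 8x − 2·(60 + 3x) = 16.
Collecting terms: 2x = 16, so x = 8.
Then 2E = 60 + 3·8 = 84, so E = 42, V = 2E/4 = 21, F = 15 + 8 = 23.

42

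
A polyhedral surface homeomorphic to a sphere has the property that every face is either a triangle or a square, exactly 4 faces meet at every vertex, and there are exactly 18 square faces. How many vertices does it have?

24

Let x be the number of triangles; then F = 18 + x.
Edge–face incidences: 2E = 4·18 + 3·x = 72 + 3x.
Every vertex has degree 4, so 4V = 2E.
Euler: V − E + F = 2 ⇒ (2E)/4 − E + (18 + x) = 2.
Multiply by 8: 2·(2E) − 4·(2E) + 8·(18 + x) = 16, i.e. 144 + 8x − 2·(72 + 3x) = 16.
Collecting terms: 2x = 16, so x = 8.
Then 2E = 72 + 3·8 = 96, so E = 48, V = 2E/4 = 24, F = 18 + 8 = 26.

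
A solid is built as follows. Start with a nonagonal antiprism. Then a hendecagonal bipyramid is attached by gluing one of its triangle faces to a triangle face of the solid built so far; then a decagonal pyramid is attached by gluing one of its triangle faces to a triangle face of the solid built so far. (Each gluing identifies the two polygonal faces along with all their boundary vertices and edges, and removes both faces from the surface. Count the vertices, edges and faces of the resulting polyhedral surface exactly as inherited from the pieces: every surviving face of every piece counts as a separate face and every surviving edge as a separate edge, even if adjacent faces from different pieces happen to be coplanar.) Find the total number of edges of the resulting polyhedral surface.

A nonagonal antiprism: V=18, E=36, F=20.
Attach a hendecagonal bipyramid (V=13, E=33, F=22) along a 3-gon: merge 3 vertices and 3 edges, delete both glued faces → V=28, E=66, F=40.
Attach a decagonal pyramid (V=11, E=20, F=11) along a 3-gon: merge 3 vertices and 3 edges, delete both glued faces → V=36, E=83, F=49.
Check: V − E + F = 36 − 83 + 49 = 2.

83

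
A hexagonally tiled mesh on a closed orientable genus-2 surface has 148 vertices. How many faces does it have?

75

χ = 2 − 2·2 = -2, and every face is a hexagon so 6F = 2E.
V − E + F = -2 with E = 6F/2 gives 148 − (6/2 − 1)·F = -2, so F = 75 and E = 225.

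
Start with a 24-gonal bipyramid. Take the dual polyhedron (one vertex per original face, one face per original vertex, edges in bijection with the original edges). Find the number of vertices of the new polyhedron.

The base solid has V = 26, E = 72, F = 48.
The dual swaps V and F and preserves E: V′ = F = 48, E′ = E = 72, F′ = V = 26.

48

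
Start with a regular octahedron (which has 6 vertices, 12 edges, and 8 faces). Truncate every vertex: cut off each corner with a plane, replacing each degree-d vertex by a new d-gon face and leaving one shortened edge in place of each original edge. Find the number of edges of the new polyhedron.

36

Truncation replaces each original edge-end by a new vertex, so V′ = 2E = 24.
Each original edge survives, and each old vertex of degree d contributes d new edges; summing degrees gives Σd = 2E, so E′ = E + 2E = 3E = 36.
Each original face survives and each original vertex becomes one new face: F′ = F + V = 14.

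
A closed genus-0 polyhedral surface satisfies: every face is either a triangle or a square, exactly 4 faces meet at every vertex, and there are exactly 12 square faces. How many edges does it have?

Let x be the number of triangles; then F = 12 + x.
Edge–face incidences: 2E = 4·12 + 3·x = 48 + 3x.
Every vertex has degree 4, so 4V = 2E.
Euler: V − E + F = 2 ⇒ (2E)/4 − E + (12 + x) = 2.
Multiply by 8: 2·(2E) − 4·(2E) + 8·(12 + x) = 16, i.e. 96 + 8x − 2·(48 + 3x) = 16.
Collecting terms: 2x = 16, so x = 8.
Then 2E = 48 + 3·8 = 72, so E = 36, V = 2E/4 = 18, F = 12 + 8 = 20.

36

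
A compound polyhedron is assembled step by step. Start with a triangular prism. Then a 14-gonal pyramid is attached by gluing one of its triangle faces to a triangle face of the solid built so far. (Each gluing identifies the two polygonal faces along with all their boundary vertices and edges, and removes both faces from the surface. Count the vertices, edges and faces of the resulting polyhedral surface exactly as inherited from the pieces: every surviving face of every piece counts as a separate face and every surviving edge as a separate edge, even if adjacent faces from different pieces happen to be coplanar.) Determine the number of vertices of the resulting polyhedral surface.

A triangular prism: V=6, E=9, F=5.
Attach a 14-gonal pyramid (V=15, E=28, F=15) along a 3-gon: merge 3 vertices and 3 edges, delete both glued faces → V=18, E=34, F=18.
Check: V − E + F = 18 − 34 + 18 = 2.

18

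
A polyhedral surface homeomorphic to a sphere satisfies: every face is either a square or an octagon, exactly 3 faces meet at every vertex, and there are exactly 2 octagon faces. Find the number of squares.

Let x be the number of squares; then F = 2 + x.
Edge–face incidences: 2E = 8·2 + 4·x = 16 + 4x.
Every vertex has degree 3, so 3V = 2E.
Euler: V − E + F = 2 ⇒ (2E)/3 − E + (2 + x) = 2.
Multiply by 6: 2·(2E) − 3·(2E) + 6·(2 + x) = 12, i.e. 12 + 6x − (16 + 4x) = 12.
Collecting terms: 2x − 4 = 12, so 2x = 16, so x = 8.
Then 2E = 16 + 4·8 = 48, so E = 24, V = 2E/3 = 16, F = 2 + 8 = 10.

8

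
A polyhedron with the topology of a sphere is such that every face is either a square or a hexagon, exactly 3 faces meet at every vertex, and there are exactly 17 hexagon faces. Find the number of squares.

Let x be the number of squares; then F = 17 + x.
Edge–face incidences: 2E = 6·17 + 4·x = 102 + 4x.
Every vertex has degree 3, so 3V = 2E.
Euler: V − E + F = 2 ⇒ (2E)/3 − E + (17 + x) = 2.
Multiply by 6: 2·(2E) − 3·(2E) + 6·(17 + x) = 12, i.e. 102 + 6x − (102 + 4x) = 12.
Collecting terms: 2x = 12, so x = 6.
Then 2E = 102 + 4·6 = 126, so E = 63, V = 2E/3 = 42, F = 17 + 6 = 23.

6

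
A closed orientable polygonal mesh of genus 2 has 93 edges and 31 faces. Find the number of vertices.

60

For a closed orientable surface of genus 2, χ = 2 − 2·2 = -2.
V = -2 + E − F = -2 + 93 − 31 = 60.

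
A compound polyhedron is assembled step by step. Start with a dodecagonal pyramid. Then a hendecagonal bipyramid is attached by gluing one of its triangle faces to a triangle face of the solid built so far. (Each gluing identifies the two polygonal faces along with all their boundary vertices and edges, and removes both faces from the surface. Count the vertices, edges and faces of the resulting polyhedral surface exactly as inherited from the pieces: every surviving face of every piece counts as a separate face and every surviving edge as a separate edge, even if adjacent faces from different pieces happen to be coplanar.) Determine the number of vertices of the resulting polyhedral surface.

A dodecagonal pyramid: V=13, E=24, F=13.
Attach a hendecagonal bipyramid (V=13, E=33, F=22) along a 3-gon: merge 3 vertices and 3 edges, delete both glued faces → V=23, E=54, F=33.
Check: V − E + F = 23 − 54 + 33 = 2.

23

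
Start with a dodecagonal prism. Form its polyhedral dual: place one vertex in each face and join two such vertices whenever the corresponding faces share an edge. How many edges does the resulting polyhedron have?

36

The base solid has V = 24, E = 36, F = 14.
The dual swaps V and F and preserves E: V′ = F = 14, E′ = E = 36, F′ = V = 24.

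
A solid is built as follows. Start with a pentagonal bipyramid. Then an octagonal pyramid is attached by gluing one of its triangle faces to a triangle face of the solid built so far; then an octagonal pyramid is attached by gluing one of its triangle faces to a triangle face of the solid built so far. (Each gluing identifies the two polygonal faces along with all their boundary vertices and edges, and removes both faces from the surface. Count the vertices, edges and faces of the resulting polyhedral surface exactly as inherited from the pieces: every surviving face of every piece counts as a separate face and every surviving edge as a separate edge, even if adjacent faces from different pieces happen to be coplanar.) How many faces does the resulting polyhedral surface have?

24

A pentagonal bipyramid: V=7, E=15, F=10.
Attach an octagonal pyramid (V=9, E=16, F=9) along a 3-gon: merge 3 vertices and 3 edges, delete both glued faces → V=13, E=28, F=17.
Attach an octagonal pyramid (V=9, E=16, F=9) along a 3-gon: merge 3 vertices and 3 edges, delete both glued faces → V=19, E=41, F=24.
Check: V − E + F = 19 − 41 + 24 = 2.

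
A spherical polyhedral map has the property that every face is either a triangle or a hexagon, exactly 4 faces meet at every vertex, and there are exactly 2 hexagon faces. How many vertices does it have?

Let x be the number of triangles; then F = 2 + x.
Edge–face incidences: 2E = 6·2 + 3·x = 12 + 3x.
Every vertex has degree 4, so 4V = 2E.
Euler: V − E + F = 2 ⇒ (2E)/4 − E + (2 + x) = 2.
Multiply by 8: 2·(2E) − 4·(2E) + 8·(2 + x) = 16, i.e. 16 + 8x − 2·(12 + 3x) = 16.
Collecting terms: 2x − 8 = 16, so 2x = 24, so x = 12.
Then 2E = 12 + 3·12 = 48, so E = 24, V = 2E/4 = 12, F = 2 + 12 = 14.

12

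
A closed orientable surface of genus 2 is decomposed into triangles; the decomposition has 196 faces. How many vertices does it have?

96

χ = 2 − 2·2 = -2, and every face is a triangle so 3F = 2E.
E = 3·196/2 = 294. Then V = -2 + E − F = -2 + 294 − 196 = 96.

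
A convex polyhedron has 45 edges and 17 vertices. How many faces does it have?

Here V − E + F = 2.
F = 2 − V + E = 2 − 17 + 45 = 30.

30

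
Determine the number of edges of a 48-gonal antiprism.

An antiprism on an n-gon has two n-gon caps and 2n triangles: V = 2·48 = 96, E = 4·48 = 192, F = 2·48 + 2 = 98.

192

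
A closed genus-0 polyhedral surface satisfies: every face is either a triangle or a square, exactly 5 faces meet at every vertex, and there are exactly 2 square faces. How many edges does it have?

Let x be the number of triangles; then F = 2 + x.
Edge–face incidences: 2E = 4·2 + 3·x = 8 + 3x.
Every vertex has degree 5, so 5V = 2E.
Euler: V − E + F = 2 ⇒ (2E)/5 − E + (2 + x) = 2.
Multiply by 10: 2·(2E) − 5·(2E) + 10·(2 + x) = 20, i.e. 20 + 10x − 3·(8 + 3x) = 20.
Collecting terms: x − 4 = 20, so x = 24.
Then 2E = 8 + 3·24 = 80, so E = 40, V = 2E/5 = 16, F = 2 + 24 = 26.

40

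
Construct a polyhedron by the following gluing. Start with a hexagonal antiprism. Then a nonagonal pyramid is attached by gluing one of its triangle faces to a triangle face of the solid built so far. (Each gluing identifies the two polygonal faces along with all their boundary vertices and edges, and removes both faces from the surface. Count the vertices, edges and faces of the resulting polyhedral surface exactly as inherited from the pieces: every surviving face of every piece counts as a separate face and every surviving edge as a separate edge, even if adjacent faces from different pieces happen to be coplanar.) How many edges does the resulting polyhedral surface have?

39

A hexagonal antiprism: V=12, E=24, F=14.
Attach a nonagonal pyramid (V=10, E=18, F=10) along a 3-gon: merge 3 vertices and 3 edges, delete both glued faces → V=19, E=39, F=22.
Check: V − E + F = 19 − 39 + 22 = 2.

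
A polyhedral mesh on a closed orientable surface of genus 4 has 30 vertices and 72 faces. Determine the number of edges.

108

For a closed orientable surface of genus 4, χ = 2 − 2·4 = -6.
E = V + F − (-6) = 30 + 72 − (-6) = 108.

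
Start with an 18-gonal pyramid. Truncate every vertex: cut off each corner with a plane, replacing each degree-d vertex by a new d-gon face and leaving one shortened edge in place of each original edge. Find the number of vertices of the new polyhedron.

The base solid has V = 19, E = 36, F = 19.
Truncation replaces each original edge-end by a new vertex, so V′ = 2E = 72.
Each original edge survives, and each old vertex of degree d contributes d new edges; summing degrees gives Σd = 2E, so E′ = E + 2E = 3E = 108.
Each original face survives and each original vertex becomes one new face: F′ = F + V = 38.

72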